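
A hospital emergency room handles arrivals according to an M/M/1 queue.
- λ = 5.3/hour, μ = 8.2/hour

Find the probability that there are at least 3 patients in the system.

ρ = λ/μ = 5.3/8.2 = 0.6463
P(N ≥ n) = ρⁿ
P(N ≥ 3) = 0.6463^3
P(N ≥ 3) = 0.2700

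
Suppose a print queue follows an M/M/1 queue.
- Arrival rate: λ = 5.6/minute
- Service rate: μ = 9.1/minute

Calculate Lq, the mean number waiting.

ρ = λ/μ = 5.6/9.1 = 0.6154
For M/M/1: Lq = λ²/(μ(μ-λ))
Lq = 31.36/(9.1 × 3.50)
Lq = 0.9846 jobs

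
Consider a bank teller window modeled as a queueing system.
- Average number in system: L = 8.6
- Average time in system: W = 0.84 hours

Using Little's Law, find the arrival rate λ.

Little's Law: L = λW, so λ = L/W
λ = 8.6/0.84 = 10.2381 transactions/hour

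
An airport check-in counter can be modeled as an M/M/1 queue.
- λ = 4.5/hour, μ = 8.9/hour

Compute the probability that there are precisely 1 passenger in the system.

ρ = λ/μ = 4.5/8.9 = 0.5056
P(n) = (1-ρ)ρⁿ
P(1) = (1-0.5056) × 0.5056^1
P(1) = 0.4944 × 0.5056
P(1) = 0.2500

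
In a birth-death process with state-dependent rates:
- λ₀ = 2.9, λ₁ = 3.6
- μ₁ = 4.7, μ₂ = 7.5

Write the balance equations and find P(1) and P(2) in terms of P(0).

Balance equations:
State 0: λ₀P₀ = μ₁P₁ → P₁ = (λ₀/μ₁)P₀ = (2.9/4.7)P₀ = 0.6170P₀
State 1: P₂ = (λ₀λ₁)/(μ₁μ₂)P₀ = (2.9×3.6)/(4.7×7.5)P₀ = 0.2962P₀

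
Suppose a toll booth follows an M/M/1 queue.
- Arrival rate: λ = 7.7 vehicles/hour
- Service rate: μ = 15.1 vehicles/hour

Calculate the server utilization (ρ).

Server utilization: ρ = λ/μ
ρ = 7.7/15.1 = 0.5099
The server is busy 50.99% of the time.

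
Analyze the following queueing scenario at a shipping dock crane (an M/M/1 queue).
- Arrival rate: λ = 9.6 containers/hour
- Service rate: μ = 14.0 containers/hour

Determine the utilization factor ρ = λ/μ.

Server utilization: ρ = λ/μ
ρ = 9.6/14.0 = 0.6857
The server is busy 68.57% of the time.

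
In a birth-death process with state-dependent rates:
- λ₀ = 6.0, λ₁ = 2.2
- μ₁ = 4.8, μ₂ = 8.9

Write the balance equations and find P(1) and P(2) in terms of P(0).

Balance equations:
State 0: λ₀P₀ = μ₁P₁ → P₁ = (λ₀/μ₁)P₀ = (6.0/4.8)P₀ = 1.2500P₀
State 1: P₂ = (λ₀λ₁)/(μ₁μ₂)P₀ = (6.0×2.2)/(4.8×8.9)P₀ = 0.3090P₀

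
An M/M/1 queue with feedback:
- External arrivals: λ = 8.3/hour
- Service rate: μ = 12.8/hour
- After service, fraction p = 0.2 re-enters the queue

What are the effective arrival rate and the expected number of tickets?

Effective arrival rate: λ_eff = λ/(1-p) = 8.3/(1-0.2) = 8.3/0.80 = 10.3750
ρ = λ_eff/μ = 10.3750/12.8 = 0.81055
L = ρ/(1-ρ) = 0.81055/(1-0.81055) = 4.2784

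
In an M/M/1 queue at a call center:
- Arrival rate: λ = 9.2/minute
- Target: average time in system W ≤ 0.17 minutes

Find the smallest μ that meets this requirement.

For M/M/1: W = 1/(μ-λ)
Need W ≤ 0.17, so 1/(μ-λ) ≤ 0.17
μ - λ ≥ 1/0.17 = 5.8824
μ ≥ 9.2 + 5.8824 = 15.0824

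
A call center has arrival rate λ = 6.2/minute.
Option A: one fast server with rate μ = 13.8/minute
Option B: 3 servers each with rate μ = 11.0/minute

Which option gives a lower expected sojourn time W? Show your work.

Option A: single server μ = 13.8 (M/M/1)
  ρ_A = 6.2/13.8 = 0.4493
  W_A = 1/(μ-λ) = 1/(13.8-6.2) = 1/7.60 = 0.1316

Option B: 3 servers μ = 11.0 (M/M/3)
  ρ_B = λ/(cμ) = 6.2/(3×11.0) = 0.1879
  Offered load a = λ/μ = cρ = 6.2/11.0 = 0.5636
  P₀ = [ Σₙ₌₀^2 aⁿ/n! + a^3/(3!(1-ρ)) ]⁻¹
  Σ = a^0/0! + a^1/1! + a^2/2! = 1.0000 + 0.56364 + 0.15884 = 1.7225
  a^3/(3!(1-ρ)) = 0.17906/(6 × 0.81212) = 0.03675
  P₀ = 1/(1.7225 + 0.03675) = 0.5684
  Lq = P₀·a^3·ρ / (3!(1-ρ)²) = 0.56843 × 0.17906 × 0.18788 / (6 × 0.65954) = 0.004832
  Wq_B = Lq/λ = 0.004832/6.2 = 0.0007794
  W_B = Wq_B + 1/μ = 0.0007794 + 0.09091 = 0.09169

Since W_B = 0.09169 < W_A = 0.1316, Option B (multiple servers) has the shorter time in system.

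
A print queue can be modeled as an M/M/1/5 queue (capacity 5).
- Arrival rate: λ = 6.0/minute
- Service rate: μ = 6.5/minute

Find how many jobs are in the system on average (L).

ρ = λ/μ = 6.0/6.5 = 0.9231
P₀ = (1-ρ)/(1-ρ^(K+1)) = (1-0.9231)/(1-0.9231^6) = 0.07690/0.3813 = 0.2017
P_K = P₀×ρ^K = 0.2017 × 0.9231^5 = 0.2017 × 0.6703 = 0.1352
L = ρ[1 - (K+1)ρ^K + Kρ^(K+1)] / [(1-ρ)(1-ρ^(K+1))]
L = 0.9231 × (1 - 6×0.670261 + 5×0.618718) / ((1 - 0.9231) × (1 - 0.618718)) = 2.2675 jobs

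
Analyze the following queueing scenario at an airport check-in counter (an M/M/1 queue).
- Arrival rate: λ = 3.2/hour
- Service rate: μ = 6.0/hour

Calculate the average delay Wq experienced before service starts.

First, compute utilization: ρ = λ/μ = 3.2/6.0 = 0.5333
For M/M/1: Wq = λ/(μ(μ-λ))
Wq = 3.2/(6.0 × (6.0-3.2))
Wq = 3.2/(6.0 × 2.80)
Wq = 0.1905 hours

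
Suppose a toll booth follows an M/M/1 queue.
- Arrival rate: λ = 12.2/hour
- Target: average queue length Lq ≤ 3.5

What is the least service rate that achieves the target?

For M/M/1: Lq = λ²/(μ(μ-λ))
Need Lq ≤ 3.5, i.e. μ(μ-λ) ≥ λ²/3.5
μ² - 12.2μ - 148.84/3.5 ≥ 0  →  μ² - 12.2μ - 42.525714 ≥ 0
Quadratic formula (positive root): μ = [λ + √(λ² + 4×42.525714)]/2
Discriminant: 148.84 + 4×42.525714 = 318.9429, √318.9429 = 17.8590
μ ≥ (12.2 + 17.8590)/2 = 15.0295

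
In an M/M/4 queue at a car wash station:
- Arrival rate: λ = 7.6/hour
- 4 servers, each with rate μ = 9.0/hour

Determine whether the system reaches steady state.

Stability requires ρ = λ/(cμ) < 1
ρ = 7.6/(4 × 9.0) = 7.6/36.00 = 0.2111
Since 0.2111 < 1, the system is STABLE.
The servers are busy 21.11% of the time.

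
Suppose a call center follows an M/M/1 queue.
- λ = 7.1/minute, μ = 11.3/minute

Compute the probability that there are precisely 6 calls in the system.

ρ = λ/μ = 7.1/11.3 = 0.6283
P(n) = (1-ρ)ρⁿ
P(6) = (1-0.6283) × 0.6283^6
P(6) = 0.3717 × 0.06152
P(6) = 0.02287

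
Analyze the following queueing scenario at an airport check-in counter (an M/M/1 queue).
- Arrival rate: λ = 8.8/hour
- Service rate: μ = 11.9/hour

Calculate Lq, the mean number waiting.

ρ = λ/μ = 8.8/11.9 = 0.7395
For M/M/1: Lq = λ²/(μ(μ-λ))
Lq = 77.44/(11.9 × 3.10)
Lq = 2.0992 passengers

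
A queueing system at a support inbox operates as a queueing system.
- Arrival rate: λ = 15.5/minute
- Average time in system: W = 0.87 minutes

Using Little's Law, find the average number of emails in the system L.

Little's Law: L = λW
L = 15.5 × 0.87 = 13.4850 emails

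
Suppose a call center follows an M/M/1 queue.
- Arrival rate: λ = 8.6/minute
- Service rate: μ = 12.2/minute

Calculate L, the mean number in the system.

ρ = λ/μ = 8.6/12.2 = 0.7049
For M/M/1: L = λ/(μ-λ)
L = 8.6/(12.2-8.6) = 8.6/3.60
L = 2.3889 calls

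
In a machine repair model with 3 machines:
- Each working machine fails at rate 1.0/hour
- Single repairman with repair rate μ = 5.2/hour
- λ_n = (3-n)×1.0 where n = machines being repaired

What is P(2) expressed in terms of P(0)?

P(2)/P(0) = ∏_{i=0}^{2-1} λ_i/μ_{i+1}
= (3-0)×1.0/5.2 × (3-1)×1.0/5.2
= 0.2219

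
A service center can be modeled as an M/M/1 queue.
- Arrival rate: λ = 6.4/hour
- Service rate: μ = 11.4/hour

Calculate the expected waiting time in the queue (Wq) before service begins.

First, compute utilization: ρ = λ/μ = 6.4/11.4 = 0.5614
For M/M/1: Wq = λ/(μ(μ-λ))
Wq = 6.4/(11.4 × (11.4-6.4))
Wq = 6.4/(11.4 × 5.00)
Wq = 0.1123 hours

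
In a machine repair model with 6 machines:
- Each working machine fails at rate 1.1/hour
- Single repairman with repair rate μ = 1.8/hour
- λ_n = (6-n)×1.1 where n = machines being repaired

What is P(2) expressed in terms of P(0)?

P(2)/P(0) = ∏_{i=0}^{2-1} λ_i/μ_{i+1}
= (6-0)×1.1/1.8 × (6-1)×1.1/1.8
= 11.2037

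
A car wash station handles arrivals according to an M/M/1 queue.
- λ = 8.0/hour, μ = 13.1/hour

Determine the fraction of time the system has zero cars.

ρ = λ/μ = 8.0/13.1 = 0.6107
P(0) = 1 - ρ = 1 - 0.6107 = 0.3893
The server is idle 38.93% of the time.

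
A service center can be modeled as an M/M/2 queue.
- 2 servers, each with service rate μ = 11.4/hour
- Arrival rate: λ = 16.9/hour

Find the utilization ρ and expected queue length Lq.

Traffic intensity: ρ = λ/(cμ) = 16.9/(2×11.4) = 0.7412
Since ρ = 0.7412 < 1, system is stable.
Offered load a = λ/μ = cρ = 16.9/11.4 = 1.4825
P₀ = [ Σₙ₌₀^1 aⁿ/n! + a^2/(2!(1-ρ)) ]⁻¹
Σ = a^0/0! + a^1/1! = 1.0000 + 1.4825 = 2.4825
a^2/(2!(1-ρ)) = 2.1977/(2 × 0.25877) = 4.2464
P₀ = 1/(2.4825 + 4.2464) = 0.1486
Lq = P₀·a^2·ρ / (2!(1-ρ)²) = 0.14861 × 2.1977 × 0.74123 / (2 × 0.066963) = 1.8076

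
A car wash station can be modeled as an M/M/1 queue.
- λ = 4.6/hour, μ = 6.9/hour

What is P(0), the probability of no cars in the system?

ρ = λ/μ = 4.6/6.9 = 0.6667
P(0) = 1 - ρ = 1 - 0.6667 = 0.3333
The server is idle 33.33% of the time.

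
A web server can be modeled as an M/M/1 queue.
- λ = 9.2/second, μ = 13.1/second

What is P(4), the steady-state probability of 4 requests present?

ρ = λ/μ = 9.2/13.1 = 0.7023
P(n) = (1-ρ)ρⁿ
P(4) = (1-0.7023) × 0.7023^4
P(4) = 0.29770 × 0.24327
P(4) = 0.07242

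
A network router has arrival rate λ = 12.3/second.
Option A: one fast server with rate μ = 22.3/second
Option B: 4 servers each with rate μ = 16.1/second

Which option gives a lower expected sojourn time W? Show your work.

Option A: single server μ = 22.3 (M/M/1)
  ρ_A = 12.3/22.3 = 0.5516
  W_A = 1/(μ-λ) = 1/(22.3-12.3) = 1/10.00 = 0.1000

Option B: 4 servers μ = 16.1 (M/M/4)
  ρ_B = λ/(cμ) = 12.3/(4×16.1) = 0.1910
  Offered load a = λ/μ = cρ = 12.3/16.1 = 0.7640
  P₀ = [ Σₙ₌₀^3 aⁿ/n! + a^4/(4!(1-ρ)) ]⁻¹
  Σ = a^0/0! + a^1/1! + a^2/2! + a^3/3! = 1.0000 + 0.7640 + 0.2918 + 0.07432 = 2.1301
  a^4/(4!(1-ρ)) = 0.3407/(24 × 0.8090) = 0.01755
  P₀ = 1/(2.1301 + 0.01755) = 0.4656
  Lq = P₀·a^4·ρ / (4!(1-ρ)²) = 0.4656 × 0.3407 × 0.1910 / (24 × 0.6545) = 0.001929
  Wq_B = Lq/λ = 0.001929/12.3 = 0.0001568
  W_B = Wq_B + 1/μ = 0.0001568 + 0.06211 = 0.06227

Since W_B = 0.06227 < W_A = 0.1000, Option B (multiple servers) has the shorter time in system.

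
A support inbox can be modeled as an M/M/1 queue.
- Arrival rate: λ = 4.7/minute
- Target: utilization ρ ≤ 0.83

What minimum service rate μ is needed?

ρ = λ/μ, so μ = λ/ρ
μ ≥ 4.7/0.83 = 5.6627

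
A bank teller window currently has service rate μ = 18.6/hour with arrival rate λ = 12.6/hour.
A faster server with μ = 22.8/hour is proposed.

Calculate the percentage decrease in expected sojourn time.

System 1: ρ₁ = 12.6/18.6 = 0.6774, W₁ = 1/(18.6-12.6) = 0.16667
System 2: ρ₂ = 12.6/22.8 = 0.5526, W₂ = 1/(22.8-12.6) = 0.098039
Improvement: (W₁-W₂)/W₁ = (0.16667-0.098039)/0.16667 = 41.18%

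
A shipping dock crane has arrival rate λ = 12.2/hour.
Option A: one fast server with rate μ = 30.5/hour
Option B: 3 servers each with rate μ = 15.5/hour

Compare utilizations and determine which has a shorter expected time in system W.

Option A: single server μ = 30.5 (M/M/1)
  ρ_A = 12.2/30.5 = 0.4000
  W_A = 1/(μ-λ) = 1/(30.5-12.2) = 1/18.30 = 0.05464

Option B: 3 servers μ = 15.5 (M/M/3)
  ρ_B = λ/(cμ) = 12.2/(3×15.5) = 0.2624
  Offered load a = λ/μ = cρ = 12.2/15.5 = 0.7871
  P₀ = [ Σₙ₌₀^2 aⁿ/n! + a^3/(3!(1-ρ)) ]⁻¹
  Σ = a^0/0! + a^1/1! + a^2/2! = 1.0000 + 0.7871 + 0.3098 = 2.0969
  a^3/(3!(1-ρ)) = 0.4876/(6 × 0.7376) = 0.1102
  P₀ = 1/(2.0969 + 0.1102) = 0.4531
  Lq = P₀·a^3·ρ / (3!(1-ρ)²) = 0.4531 × 0.4876 × 0.2624 / (6 × 0.5441) = 0.01776
  Wq_B = Lq/λ = 0.017756/12.2 = 0.001455
  W_B = Wq_B + 1/μ = 0.001455 + 0.06452 = 0.06597

Since W_A = 0.05464 < W_B = 0.06597, Option A (single fast server) has the shorter time in system.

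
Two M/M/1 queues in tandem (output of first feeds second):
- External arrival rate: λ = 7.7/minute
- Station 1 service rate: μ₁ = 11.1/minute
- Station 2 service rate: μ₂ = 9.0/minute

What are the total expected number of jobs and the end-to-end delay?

By Jackson's theorem, each station behaves as independent M/M/1.
Station 1: ρ₁ = 7.7/11.1 = 0.6937, L₁ = ρ₁/(1-ρ₁) = λ/(μ₁-λ) = 7.7/3.40 = 2.264706
Station 2: ρ₂ = 7.7/9.0 = 0.8556, L₂ = ρ₂/(1-ρ₂) = λ/(μ₂-λ) = 7.7/1.30 = 5.923077
Total: L = L₁ + L₂ = 2.264706 + 5.923077 = 8.18778
W = L/λ = 8.18778/7.7 = 1.0633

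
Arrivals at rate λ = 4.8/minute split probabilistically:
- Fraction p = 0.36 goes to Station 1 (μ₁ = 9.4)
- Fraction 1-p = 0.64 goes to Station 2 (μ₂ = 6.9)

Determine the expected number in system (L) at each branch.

Effective rates: λ₁ = 4.8×0.36 = 1.728, λ₂ = 4.8×0.64 = 3.072
Station 1: ρ₁ = 1.728/9.4 = 0.1838, L₁ = ρ₁/(1-ρ₁) = 0.1838/(1-0.1838) = 0.2252
Station 2: ρ₂ = 3.072/6.9 = 0.4452, L₂ = ρ₂/(1-ρ₂) = 0.4452/(1-0.4452) = 0.8025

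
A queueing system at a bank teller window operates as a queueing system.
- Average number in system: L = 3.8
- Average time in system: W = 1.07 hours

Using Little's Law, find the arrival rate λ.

Little's Law: L = λW, so λ = L/W
λ = 3.8/1.07 = 3.5514 transactions/hour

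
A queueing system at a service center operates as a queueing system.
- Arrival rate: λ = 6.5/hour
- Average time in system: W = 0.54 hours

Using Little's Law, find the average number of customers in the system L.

Little's Law: L = λW
L = 6.5 × 0.54 = 3.5100 customers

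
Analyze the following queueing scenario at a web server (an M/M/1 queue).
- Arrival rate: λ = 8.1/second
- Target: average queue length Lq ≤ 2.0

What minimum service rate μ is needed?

For M/M/1: Lq = λ²/(μ(μ-λ))
Need Lq ≤ 2.0, i.e. μ(μ-λ) ≥ λ²/2.0
μ² - 8.1μ - 65.61/2.0 ≥ 0  →  μ² - 8.1μ - 32.8050 ≥ 0
Quadratic formula (positive root): μ = [λ + √(λ² + 4×32.8050)]/2
Discriminant: 65.61 + 4×32.8050 = 196.8300, √196.8300 = 14.0296
μ ≥ (8.1 + 14.0296)/2 = 11.0648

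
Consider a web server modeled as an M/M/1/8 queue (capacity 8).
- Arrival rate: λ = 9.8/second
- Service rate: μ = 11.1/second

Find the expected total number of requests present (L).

ρ = λ/μ = 9.8/11.1 = 0.88288
P₀ = (1-ρ)/(1-ρ^(K+1)) = (1-0.88288)/(1-0.88288^9) = 0.1171/0.6741 = 0.1737
P_K = P₀×ρ^K = 0.17375 × 0.88288^8 = 0.17375 × 0.36916 = 0.06414
L = ρ[1 - (K+1)ρ^K + Kρ^(K+1)] / [(1-ρ)(1-ρ^(K+1))]
L = 0.88288 × (1 - 9×0.3691590 + 8×0.3259231) / ((1 - 0.88288) × (1 - 0.3259231)) = 3.1867 requests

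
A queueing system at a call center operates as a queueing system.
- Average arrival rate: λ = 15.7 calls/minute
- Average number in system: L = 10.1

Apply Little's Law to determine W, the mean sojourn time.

Little's Law: L = λW, so W = L/λ
W = 10.1/15.7 = 0.6433 minutes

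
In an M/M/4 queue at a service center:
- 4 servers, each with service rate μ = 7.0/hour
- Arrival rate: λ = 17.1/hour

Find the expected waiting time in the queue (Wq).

Traffic intensity: ρ = λ/(cμ) = 17.1/(4×7.0) = 0.6107
Since ρ = 0.6107 < 1, system is stable.
Offered load a = λ/μ = cρ = 17.1/7.0 = 2.4429
P₀ = [ Σₙ₌₀^3 aⁿ/n! + a^4/(4!(1-ρ)) ]⁻¹
Σ = a^0/0! + a^1/1! + a^2/2! + a^3/3! = 1.0000 + 2.4429 + 2.9838 + 2.4296 = 8.8563
a^4/(4!(1-ρ)) = 35.6117/(24 × 0.38929) = 3.8116
P₀ = 1/(8.8563 + 3.8116) = 0.07894
Lq = P₀·a^4·ρ / (4!(1-ρ)²) = 0.078940 × 35.6117 × 0.61071 / (24 × 0.15154) = 0.4720
Wq = Lq/λ = 0.4720/17.1 = 0.02760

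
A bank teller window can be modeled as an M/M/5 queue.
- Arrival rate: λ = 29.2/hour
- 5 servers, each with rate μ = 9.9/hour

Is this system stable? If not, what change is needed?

Stability requires ρ = λ/(cμ) < 1
ρ = 29.2/(5 × 9.9) = 29.2/49.50 = 0.5899
Since 0.5899 < 1, the system is STABLE.
The servers are busy 58.99% of the time.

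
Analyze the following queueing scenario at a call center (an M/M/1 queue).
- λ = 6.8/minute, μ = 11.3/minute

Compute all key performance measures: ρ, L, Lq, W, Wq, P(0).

Step 1: ρ = λ/μ = 6.8/11.3 = 0.6018
Step 2: L = λ/(μ-λ) = 6.8/4.50 = 1.5111
Step 3: Lq = λ²/(μ(μ-λ)) = 46.24/(11.3×4.50) = 0.9093
Step 4: W = 1/(μ-λ) = 1/4.50 = 0.22222
Step 5: Wq = λ/(μ(μ-λ)) = 6.8/(11.3×4.50) = 0.1337
Step 6: P(0) = 1-ρ = 0.3982
Verify: L = λW = 6.8×0.22222 = 1.5111 ✔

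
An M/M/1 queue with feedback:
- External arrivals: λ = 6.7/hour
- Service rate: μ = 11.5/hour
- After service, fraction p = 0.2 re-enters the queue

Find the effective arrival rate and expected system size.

Effective arrival rate: λ_eff = λ/(1-p) = 6.7/(1-0.2) = 6.7/0.80 = 8.3750
ρ = λ_eff/μ = 8.3750/11.5 = 0.72826
L = ρ/(1-ρ) = 0.72826/(1-0.72826) = 2.6800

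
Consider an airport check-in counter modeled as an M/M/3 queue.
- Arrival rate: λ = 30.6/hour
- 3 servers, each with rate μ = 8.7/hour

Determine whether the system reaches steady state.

Stability requires ρ = λ/(cμ) < 1
ρ = 30.6/(3 × 8.7) = 30.6/26.10 = 1.1724
Since 1.1724 ≥ 1, the system is UNSTABLE.
Need c > λ/μ = 30.6/8.7 = 3.52.
Minimum servers needed: c = 4.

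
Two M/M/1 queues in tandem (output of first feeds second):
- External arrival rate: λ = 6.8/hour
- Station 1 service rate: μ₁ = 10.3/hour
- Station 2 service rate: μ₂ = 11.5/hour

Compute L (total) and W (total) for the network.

By Jackson's theorem, each station behaves as independent M/M/1.
Station 1: ρ₁ = 6.8/10.3 = 0.6602, L₁ = ρ₁/(1-ρ₁) = λ/(μ₁-λ) = 6.8/3.50 = 1.9429
Station 2: ρ₂ = 6.8/11.5 = 0.5913, L₂ = ρ₂/(1-ρ₂) = λ/(μ₂-λ) = 6.8/4.70 = 1.4468
Total: L = L₁ + L₂ = 1.9429 + 1.4468 = 3.3897
W = L/λ = 3.3897/6.8 = 0.4985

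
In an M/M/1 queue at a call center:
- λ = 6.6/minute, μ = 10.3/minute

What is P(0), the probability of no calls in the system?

ρ = λ/μ = 6.6/10.3 = 0.6408
P(0) = 1 - ρ = 1 - 0.6408 = 0.3592
The server is idle 35.92% of the time.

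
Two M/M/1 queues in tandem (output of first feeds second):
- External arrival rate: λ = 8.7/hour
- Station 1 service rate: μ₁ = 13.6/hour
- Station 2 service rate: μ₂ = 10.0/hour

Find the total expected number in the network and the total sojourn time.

By Jackson's theorem, each station behaves as independent M/M/1.
Station 1: ρ₁ = 8.7/13.6 = 0.6397, L₁ = ρ₁/(1-ρ₁) = λ/(μ₁-λ) = 8.7/4.90 = 1.7755
Station 2: ρ₂ = 8.7/10.0 = 0.8700, L₂ = ρ₂/(1-ρ₂) = λ/(μ₂-λ) = 8.7/1.30 = 6.6923
Total: L = L₁ + L₂ = 1.7755 + 6.6923 = 8.4678
W = L/λ = 8.4678/8.7 = 0.9733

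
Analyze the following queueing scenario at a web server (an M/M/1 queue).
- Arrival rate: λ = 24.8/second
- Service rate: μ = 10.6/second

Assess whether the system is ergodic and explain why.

Stability requires ρ = λ/(cμ) < 1
ρ = 24.8/(1 × 10.6) = 24.8/10.60 = 2.3396
Since 2.3396 ≥ 1, the system is UNSTABLE.
Queue grows without bound. Need μ > λ = 24.8.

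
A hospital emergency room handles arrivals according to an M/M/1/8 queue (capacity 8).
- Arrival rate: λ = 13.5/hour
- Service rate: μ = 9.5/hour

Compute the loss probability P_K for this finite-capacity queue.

ρ = λ/μ = 13.5/9.5 = 1.42105
P₀ = (1-ρ)/(1-ρ^(K+1)) = (1-1.42105)/(1-1.42105^9) = -0.4210/-22.6311 = 0.01860
P_K = P₀×ρ^K = 0.018605 × 1.42105^8 = 0.018605 × 16.6293 = 0.3094
Blocking probability = 30.94%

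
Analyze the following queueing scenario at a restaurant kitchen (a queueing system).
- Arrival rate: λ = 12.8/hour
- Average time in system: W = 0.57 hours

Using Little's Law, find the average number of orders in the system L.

Little's Law: L = λW
L = 12.8 × 0.57 = 7.2960 orders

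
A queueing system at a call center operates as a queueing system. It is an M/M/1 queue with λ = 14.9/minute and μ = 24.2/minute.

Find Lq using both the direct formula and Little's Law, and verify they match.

Method 1 (direct): Lq = λ²/(μ(μ-λ)) = 222.01/(24.2 × 9.30) = 0.9864

Method 2 (Little's Law):
W = 1/(μ-λ) = 1/9.30 = 0.107527
Wq = W - 1/μ = 0.107527 - 0.0413223 = 0.06620
Lq = λWq = 14.9 × 0.06620 = 0.9864 ✔ (matches Method 1)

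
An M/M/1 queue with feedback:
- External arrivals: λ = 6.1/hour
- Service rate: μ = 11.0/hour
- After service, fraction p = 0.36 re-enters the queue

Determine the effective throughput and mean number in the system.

Effective arrival rate: λ_eff = λ/(1-p) = 6.1/(1-0.36) = 6.1/0.64 = 9.53125
ρ = λ_eff/μ = 9.53125/11.0 = 0.8664773
L = ρ/(1-ρ) = 0.8664773/(1-0.8664773) = 6.4894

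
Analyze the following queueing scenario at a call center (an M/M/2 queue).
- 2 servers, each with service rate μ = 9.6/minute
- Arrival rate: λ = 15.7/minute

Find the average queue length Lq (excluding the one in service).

Traffic intensity: ρ = λ/(cμ) = 15.7/(2×9.6) = 0.8177
Since ρ = 0.8177 < 1, system is stable.
Offered load a = λ/μ = cρ = 15.7/9.6 = 1.6354
P₀ = [ Σₙ₌₀^1 aⁿ/n! + a^2/(2!(1-ρ)) ]⁻¹
Σ = a^0/0! + a^1/1! = 1.0000 + 1.6354 = 2.6354
a^2/(2!(1-ρ)) = 2.67459/(2 × 0.182292) = 7.3360
P₀ = 1/(2.6354 + 7.3360) = 0.1003
Lq = P₀·a^2·ρ / (2!(1-ρ)²) = 0.100287 × 2.67459 × 0.817708 / (2 × 0.0332303) = 3.3002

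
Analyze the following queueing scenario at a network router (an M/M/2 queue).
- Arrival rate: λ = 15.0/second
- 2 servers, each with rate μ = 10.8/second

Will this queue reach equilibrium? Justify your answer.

Stability requires ρ = λ/(cμ) < 1
ρ = 15.0/(2 × 10.8) = 15.0/21.60 = 0.6944
Since 0.6944 < 1, the system is STABLE.
The servers are busy 69.44% of the time.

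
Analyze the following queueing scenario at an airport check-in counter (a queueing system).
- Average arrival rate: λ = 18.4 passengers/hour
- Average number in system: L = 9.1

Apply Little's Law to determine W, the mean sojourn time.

Little's Law: L = λW, so W = L/λ
W = 9.1/18.4 = 0.4946 hours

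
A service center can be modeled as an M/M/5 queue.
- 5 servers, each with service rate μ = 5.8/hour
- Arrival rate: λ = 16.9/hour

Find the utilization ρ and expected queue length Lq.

Traffic intensity: ρ = λ/(cμ) = 16.9/(5×5.8) = 0.5828
Since ρ = 0.5828 < 1, system is stable.
Offered load a = λ/μ = cρ = 16.9/5.8 = 2.9138
P₀ = [ Σₙ₌₀^4 aⁿ/n! + a^5/(5!(1-ρ)) ]⁻¹
Σ = a^0/0! + a^1/1! + a^2/2! + a^3/3! + a^4/4! = 1.0000 + 2.9138 + 4.2451 + 4.1231 + 3.0035 = 15.2855
a^5/(5!(1-ρ)) = 210.0359/(120 × 0.41724) = 4.1949
P₀ = 1/(15.2855 + 4.1949) = 0.05133
Lq = P₀·a^5·ρ / (5!(1-ρ)²) = 0.051334 × 210.0359 × 0.58276 / (120 × 0.17409) = 0.3008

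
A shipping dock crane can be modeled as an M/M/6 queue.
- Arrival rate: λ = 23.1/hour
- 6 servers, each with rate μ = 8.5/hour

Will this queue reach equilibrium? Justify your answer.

Stability requires ρ = λ/(cμ) < 1
ρ = 23.1/(6 × 8.5) = 23.1/51.00 = 0.4529
Since 0.4529 < 1, the system is STABLE.
The servers are busy 45.29% of the time.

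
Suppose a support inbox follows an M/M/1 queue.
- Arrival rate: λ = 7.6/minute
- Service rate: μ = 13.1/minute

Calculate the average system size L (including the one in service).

ρ = λ/μ = 7.6/13.1 = 0.5802
For M/M/1: L = λ/(μ-λ)
L = 7.6/(13.1-7.6) = 7.6/5.50
L = 1.3818 emails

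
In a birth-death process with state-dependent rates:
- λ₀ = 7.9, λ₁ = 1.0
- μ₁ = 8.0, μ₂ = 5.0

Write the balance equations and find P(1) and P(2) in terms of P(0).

Balance equations:
State 0: λ₀P₀ = μ₁P₁ → P₁ = (λ₀/μ₁)P₀ = (7.9/8.0)P₀ = 0.9875P₀
State 1: P₂ = (λ₀λ₁)/(μ₁μ₂)P₀ = (7.9×1.0)/(8.0×5.0)P₀ = 0.1975P₀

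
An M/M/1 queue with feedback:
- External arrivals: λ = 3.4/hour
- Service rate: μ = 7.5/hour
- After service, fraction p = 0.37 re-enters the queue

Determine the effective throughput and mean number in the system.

Effective arrival rate: λ_eff = λ/(1-p) = 3.4/(1-0.37) = 3.4/0.63 = 5.39683
ρ = λ_eff/μ = 5.39683/7.5 = 0.719577
L = ρ/(1-ρ) = 0.719577/(1-0.719577) = 2.5660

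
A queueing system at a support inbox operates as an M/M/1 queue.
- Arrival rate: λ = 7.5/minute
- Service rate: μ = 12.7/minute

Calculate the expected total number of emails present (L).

ρ = λ/μ = 7.5/12.7 = 0.5906
For M/M/1: L = λ/(μ-λ)
L = 7.5/(12.7-7.5) = 7.5/5.20
L = 1.4423 emails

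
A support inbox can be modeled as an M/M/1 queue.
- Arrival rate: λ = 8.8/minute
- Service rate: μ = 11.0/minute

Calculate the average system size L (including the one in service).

ρ = λ/μ = 8.8/11.0 = 0.8000
For M/M/1: L = λ/(μ-λ)
L = 8.8/(11.0-8.8) = 8.8/2.20
L = 4.0000 emails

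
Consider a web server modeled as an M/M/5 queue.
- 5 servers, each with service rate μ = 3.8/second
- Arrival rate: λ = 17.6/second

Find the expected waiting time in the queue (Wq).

Traffic intensity: ρ = λ/(cμ) = 17.6/(5×3.8) = 0.9263
Since ρ = 0.9263 < 1, system is stable.
Offered load a = λ/μ = cρ = 17.6/3.8 = 4.6316
P₀ = [ Σₙ₌₀^4 aⁿ/n! + a^5/(5!(1-ρ)) ]⁻¹
Σ = a^0/0! + a^1/1! + a^2/2! + a^3/3! + a^4/4! = 1.000000 + 4.631579 + 10.72576 + 16.55907 + 19.17366 = 52.0901
a^5/(5!(1-ρ)) = 2131.3038/(120 × 0.0736842) = 241.0403
P₀ = 1/(52.0901 + 241.0403) = 0.003411
Lq = P₀·a^5·ρ / (5!(1-ρ)²) = 0.00341145 × 2131.3038 × 0.926316 / (120 × 0.00542936) = 10.3375
Wq = Lq/λ = 10.3375/17.6 = 0.5874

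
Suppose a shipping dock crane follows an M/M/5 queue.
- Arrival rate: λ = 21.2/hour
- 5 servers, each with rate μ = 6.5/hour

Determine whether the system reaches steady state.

Stability requires ρ = λ/(cμ) < 1
ρ = 21.2/(5 × 6.5) = 21.2/32.50 = 0.6523
Since 0.6523 < 1, the system is STABLE.
The servers are busy 65.23% of the time.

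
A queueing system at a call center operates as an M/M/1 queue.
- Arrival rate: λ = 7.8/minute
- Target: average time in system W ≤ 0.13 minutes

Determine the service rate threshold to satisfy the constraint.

For M/M/1: W = 1/(μ-λ)
Need W ≤ 0.13, so 1/(μ-λ) ≤ 0.13
μ - λ ≥ 1/0.13 = 7.6923
μ ≥ 7.8 + 7.6923 = 15.4923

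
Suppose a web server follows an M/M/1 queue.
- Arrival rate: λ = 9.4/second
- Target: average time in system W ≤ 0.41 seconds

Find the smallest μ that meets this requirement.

For M/M/1: W = 1/(μ-λ)
Need W ≤ 0.41, so 1/(μ-λ) ≤ 0.41
μ - λ ≥ 1/0.41 = 2.4390
μ ≥ 9.4 + 2.4390 = 11.8390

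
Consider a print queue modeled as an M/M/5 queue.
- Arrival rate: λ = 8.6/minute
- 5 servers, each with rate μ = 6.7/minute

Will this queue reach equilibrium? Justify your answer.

Stability requires ρ = λ/(cμ) < 1
ρ = 8.6/(5 × 6.7) = 8.6/33.50 = 0.2567
Since 0.2567 < 1, the system is STABLE.
The servers are busy 25.67% of the time.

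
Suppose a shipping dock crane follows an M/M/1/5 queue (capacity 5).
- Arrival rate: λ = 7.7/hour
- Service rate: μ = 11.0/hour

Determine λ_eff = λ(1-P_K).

ρ = λ/μ = 7.7/11.0 = 0.7000
P₀ = (1-ρ)/(1-ρ^(K+1)) = (1-0.7000)/(1-0.7000^6) = 0.3000/0.8824 = 0.3400
P_K = P₀×ρ^K = 0.34000 × 0.7000^5 = 0.34000 × 0.16807 = 0.05714
λ_eff = λ(1-P_K) = 7.7 × (1 - 0.05714) = 7.7 × 0.94286 = 7.2600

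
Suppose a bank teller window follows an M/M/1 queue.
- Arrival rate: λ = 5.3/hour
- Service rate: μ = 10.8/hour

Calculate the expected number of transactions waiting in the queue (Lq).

ρ = λ/μ = 5.3/10.8 = 0.4907
For M/M/1: Lq = λ²/(μ(μ-λ))
Lq = 28.09/(10.8 × 5.50)
Lq = 0.4729 transactions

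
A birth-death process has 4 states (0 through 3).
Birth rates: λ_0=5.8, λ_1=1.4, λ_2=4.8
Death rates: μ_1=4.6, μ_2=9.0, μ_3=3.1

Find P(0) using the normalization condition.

Ratios P(n)/P(0) = (λ₀···λₙ₋₁)/(μ₁···μₙ):
P(1)/P(0) = (5.8)/(4.6) = 1.2609
P(2)/P(0) = (5.8×1.4)/(4.6×9.0) = 0.1961
P(3)/P(0) = (5.8×1.4×4.8)/(4.6×9.0×3.1) = 0.3037

Normalization: ∑ P(n) = 1
P(0) × (1.0000 + 1.2609 + 0.1961 + 0.3037) = 1
P(0) × 2.7607 = 1
P(0) = 1/2.7607 = 0.3622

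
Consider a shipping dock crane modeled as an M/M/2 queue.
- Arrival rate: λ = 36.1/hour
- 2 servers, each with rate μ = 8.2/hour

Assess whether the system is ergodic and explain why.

Stability requires ρ = λ/(cμ) < 1
ρ = 36.1/(2 × 8.2) = 36.1/16.40 = 2.2012
Since 2.2012 ≥ 1, the system is UNSTABLE.
Need c > λ/μ = 36.1/8.2 = 4.40.
Minimum servers needed: c = 5.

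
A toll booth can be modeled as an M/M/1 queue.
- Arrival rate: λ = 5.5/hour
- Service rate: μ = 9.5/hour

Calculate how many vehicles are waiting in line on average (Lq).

ρ = λ/μ = 5.5/9.5 = 0.5789
For M/M/1: Lq = λ²/(μ(μ-λ))
Lq = 30.25/(9.5 × 4.00)
Lq = 0.7961 vehicles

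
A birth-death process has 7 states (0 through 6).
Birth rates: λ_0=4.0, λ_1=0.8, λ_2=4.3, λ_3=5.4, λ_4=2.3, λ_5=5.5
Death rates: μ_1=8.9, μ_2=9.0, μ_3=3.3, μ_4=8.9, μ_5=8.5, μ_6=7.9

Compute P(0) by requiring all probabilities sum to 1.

Ratios P(n)/P(0) = (λ₀···λₙ₋₁)/(μ₁···μₙ):
P(1)/P(0) = (4.0)/(8.9) = 0.4494
P(2)/P(0) = (4.0×0.8)/(8.9×9.0) = 0.03995
P(3)/P(0) = (4.0×0.8×4.3)/(8.9×9.0×3.3) = 0.05206
P(4)/P(0) = (4.0×0.8×4.3×5.4)/(8.9×9.0×3.3×8.9) = 0.03158
P(5)/P(0) = (4.0×0.8×4.3×5.4×2.3)/(8.9×9.0×3.3×8.9×8.5) = 0.008546
P(6)/P(0) = (4.0×0.8×4.3×5.4×2.3×5.5)/(8.9×9.0×3.3×8.9×8.5×7.9) = 0.005950

Normalization: ∑ P(n) = 1
P(0) × (1.0000 + 0.4494 + 0.03995 + 0.05206 + 0.03158 + 0.008546 + 0.005950) = 1
P(0) × 1.5875 = 1
P(0) = 1/1.5875 = 0.6299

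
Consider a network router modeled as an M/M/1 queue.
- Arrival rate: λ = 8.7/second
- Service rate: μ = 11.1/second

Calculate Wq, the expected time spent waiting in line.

First, compute utilization: ρ = λ/μ = 8.7/11.1 = 0.7838
For M/M/1: Wq = λ/(μ(μ-λ))
Wq = 8.7/(11.1 × (11.1-8.7))
Wq = 8.7/(11.1 × 2.40)
Wq = 0.3266 seconds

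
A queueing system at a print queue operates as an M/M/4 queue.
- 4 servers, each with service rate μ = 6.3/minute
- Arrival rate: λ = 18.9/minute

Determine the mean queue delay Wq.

Traffic intensity: ρ = λ/(cμ) = 18.9/(4×6.3) = 0.7500
Since ρ = 0.7500 < 1, system is stable.
Offered load a = λ/μ = cρ = 18.9/6.3 = 3.0000
P₀ = [ Σₙ₌₀^3 aⁿ/n! + a^4/(4!(1-ρ)) ]⁻¹
Σ = a^0/0! + a^1/1! + a^2/2! + a^3/3! = 1.0000 + 3.0000 + 4.5000 + 4.5000 = 13.0000
a^4/(4!(1-ρ)) = 81.0000/(24 × 0.2500) = 13.5000
P₀ = 1/(13.0000 + 13.5000) = 0.03774
Lq = P₀·a^4·ρ / (4!(1-ρ)²) = 0.037736 × 81.0000 × 0.75000 / (24 × 0.062500) = 1.5283
Wq = Lq/λ = 1.5283/18.9 = 0.08086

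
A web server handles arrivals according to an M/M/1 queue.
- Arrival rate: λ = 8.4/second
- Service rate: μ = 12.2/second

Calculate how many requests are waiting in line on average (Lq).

ρ = λ/μ = 8.4/12.2 = 0.6885
For M/M/1: Lq = λ²/(μ(μ-λ))
Lq = 70.56/(12.2 × 3.80)
Lq = 1.5220 requests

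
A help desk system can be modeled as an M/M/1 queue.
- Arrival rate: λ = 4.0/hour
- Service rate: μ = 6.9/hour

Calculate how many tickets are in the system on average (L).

ρ = λ/μ = 4.0/6.9 = 0.5797
For M/M/1: L = λ/(μ-λ)
L = 4.0/(6.9-4.0) = 4.0/2.90
L = 1.3793 tickets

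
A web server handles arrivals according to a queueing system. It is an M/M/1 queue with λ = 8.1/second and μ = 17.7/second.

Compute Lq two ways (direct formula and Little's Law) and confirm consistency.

Method 1 (direct): Lq = λ²/(μ(μ-λ)) = 65.61/(17.7 × 9.60) = 0.3861

Method 2 (Little's Law):
W = 1/(μ-λ) = 1/9.60 = 0.10417
Wq = W - 1/μ = 0.10417 - 0.056497 = 0.04767
Lq = λWq = 8.1 × 0.04767 = 0.3861 ✔ (matches Method 1)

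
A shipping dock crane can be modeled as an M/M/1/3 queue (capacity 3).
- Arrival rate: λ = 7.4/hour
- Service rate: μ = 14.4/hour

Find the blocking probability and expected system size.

ρ = λ/μ = 7.4/14.4 = 0.51389
P₀ = (1-ρ)/(1-ρ^(K+1)) = (1-0.51389)/(1-0.51389^4) = 0.48611/0.93026 = 0.5226
P_K = P₀×ρ^K = 0.5226 × 0.51389^3 = 0.5226 × 0.1357 = 0.07092
Blocking probability P_3 = 0.07092 (7.09%)
L = ρ[1 - (K+1)ρ^K + Kρ^(K+1)] / [(1-ρ)(1-ρ^(K+1))]
L = 0.51389 × (1 - 4×0.1357 + 3×0.06974) / ((1 - 0.51389) × (1 - 0.06974)) = 0.7573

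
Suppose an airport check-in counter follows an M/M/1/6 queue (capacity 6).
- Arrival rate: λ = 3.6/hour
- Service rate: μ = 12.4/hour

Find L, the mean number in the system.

ρ = λ/μ = 3.6/12.4 = 0.29032
P₀ = (1-ρ)/(1-ρ^(K+1)) = (1-0.29032)/(1-0.29032^7) = 0.7097/0.9998 = 0.7098
P_K = P₀×ρ^K = 0.7098 × 0.29032^6 = 0.7098 × 0.0005988 = 0.0004250
L = ρ[1 - (K+1)ρ^K + Kρ^(K+1)] / [(1-ρ)(1-ρ^(K+1))]
L = 0.29032 × (1 - 7×0.0005988 + 6×0.0001738) / ((1 - 0.29032) × (1 - 0.0001738)) = 0.4079 passengers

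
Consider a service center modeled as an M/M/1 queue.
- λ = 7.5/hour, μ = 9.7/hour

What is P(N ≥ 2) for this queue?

ρ = λ/μ = 7.5/9.7 = 0.7732
P(N ≥ n) = ρⁿ
P(N ≥ 2) = 0.7732^2
P(N ≥ 2) = 0.5978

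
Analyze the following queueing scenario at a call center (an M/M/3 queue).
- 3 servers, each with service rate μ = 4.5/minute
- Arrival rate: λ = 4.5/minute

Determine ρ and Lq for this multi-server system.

Traffic intensity: ρ = λ/(cμ) = 4.5/(3×4.5) = 0.3333
Since ρ = 0.3333 < 1, system is stable.
Offered load a = λ/μ = cρ = 4.5/4.5 = 1.0000
P₀ = [ Σₙ₌₀^2 aⁿ/n! + a^3/(3!(1-ρ)) ]⁻¹
Σ = a^0/0! + a^1/1! + a^2/2! = 1.0000 + 1.0000 + 0.5000 = 2.5000
a^3/(3!(1-ρ)) = 1.0000/(6 × 0.6667) = 0.2500
P₀ = 1/(2.5000 + 0.2500) = 0.3636
Lq = P₀·a^3·ρ / (3!(1-ρ)²) = 0.3636 × 1.0000 × 0.3333 / (6 × 0.4444) = 0.04545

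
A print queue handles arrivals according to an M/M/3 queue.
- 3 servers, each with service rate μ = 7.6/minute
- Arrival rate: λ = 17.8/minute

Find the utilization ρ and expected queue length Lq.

Traffic intensity: ρ = λ/(cμ) = 17.8/(3×7.6) = 0.7807
Since ρ = 0.7807 < 1, system is stable.
Offered load a = λ/μ = cρ = 17.8/7.6 = 2.3421
P₀ = [ Σₙ₌₀^2 aⁿ/n! + a^3/(3!(1-ρ)) ]⁻¹
Σ = a^0/0! + a^1/1! + a^2/2! = 1.0000 + 2.3421 + 2.7427 = 6.0848
a^3/(3!(1-ρ)) = 12.8475/(6 × 0.219298) = 9.7641
P₀ = 1/(6.0848 + 9.7641) = 0.06310
Lq = P₀·a^3·ρ / (3!(1-ρ)²) = 0.063096 × 12.8475 × 0.78070 / (6 × 0.048092) = 2.1932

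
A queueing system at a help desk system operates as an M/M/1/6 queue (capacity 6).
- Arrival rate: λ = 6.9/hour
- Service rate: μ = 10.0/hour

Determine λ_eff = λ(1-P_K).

ρ = λ/μ = 6.9/10.0 = 0.6900
P₀ = (1-ρ)/(1-ρ^(K+1)) = (1-0.6900)/(1-0.6900^7) = 0.31000/0.92554 = 0.3349
P_K = P₀×ρ^K = 0.33494 × 0.6900^6 = 0.33494 × 0.10792 = 0.03615
λ_eff = λ(1-P_K) = 6.9 × (1 - 0.03615) = 6.9 × 0.96385 = 6.6506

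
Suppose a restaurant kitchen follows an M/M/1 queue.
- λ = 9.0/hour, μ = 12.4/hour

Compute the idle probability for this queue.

ρ = λ/μ = 9.0/12.4 = 0.7258
P(0) = 1 - ρ = 1 - 0.7258 = 0.2742
The server is idle 27.42% of the time.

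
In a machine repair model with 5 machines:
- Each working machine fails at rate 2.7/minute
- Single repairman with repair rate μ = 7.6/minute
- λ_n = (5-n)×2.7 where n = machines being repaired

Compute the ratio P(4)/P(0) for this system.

P(4)/P(0) = ∏_{i=0}^{4-1} λ_i/μ_{i+1}
= (5-0)×2.7/7.6 × (5-1)×2.7/7.6 × (5-2)×2.7/7.6 × (5-3)×2.7/7.6
= 1.9115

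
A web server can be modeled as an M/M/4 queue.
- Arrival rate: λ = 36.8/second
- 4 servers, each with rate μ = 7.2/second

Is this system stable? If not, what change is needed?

Stability requires ρ = λ/(cμ) < 1
ρ = 36.8/(4 × 7.2) = 36.8/28.80 = 1.2778
Since 1.2778 ≥ 1, the system is UNSTABLE.
Need c > λ/μ = 36.8/7.2 = 5.11.
Minimum servers needed: c = 6.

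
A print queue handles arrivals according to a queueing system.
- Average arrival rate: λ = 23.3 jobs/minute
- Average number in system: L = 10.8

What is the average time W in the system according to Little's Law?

Little's Law: L = λW, so W = L/λ
W = 10.8/23.3 = 0.4635 minutes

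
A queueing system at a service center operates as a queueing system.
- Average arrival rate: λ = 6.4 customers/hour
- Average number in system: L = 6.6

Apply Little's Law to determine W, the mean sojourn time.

Little's Law: L = λW, so W = L/λ
W = 6.6/6.4 = 1.0312 hours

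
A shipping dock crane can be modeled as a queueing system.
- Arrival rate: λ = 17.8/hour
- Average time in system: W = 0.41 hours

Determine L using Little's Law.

Little's Law: L = λW
L = 17.8 × 0.41 = 7.2980 containers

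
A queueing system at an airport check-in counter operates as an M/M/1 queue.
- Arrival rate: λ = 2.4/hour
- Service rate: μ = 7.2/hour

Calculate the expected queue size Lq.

ρ = λ/μ = 2.4/7.2 = 0.3333
For M/M/1: Lq = λ²/(μ(μ-λ))
Lq = 5.76/(7.2 × 4.80)
Lq = 0.1667 passengers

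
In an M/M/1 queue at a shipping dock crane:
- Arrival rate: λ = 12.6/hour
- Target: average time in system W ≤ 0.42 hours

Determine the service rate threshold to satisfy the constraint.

For M/M/1: W = 1/(μ-λ)
Need W ≤ 0.42, so 1/(μ-λ) ≤ 0.42
μ - λ ≥ 1/0.42 = 2.3810
μ ≥ 12.6 + 2.3810 = 14.9810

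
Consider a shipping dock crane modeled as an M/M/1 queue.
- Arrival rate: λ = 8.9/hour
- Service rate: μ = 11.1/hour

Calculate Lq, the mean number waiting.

ρ = λ/μ = 8.9/11.1 = 0.8018
For M/M/1: Lq = λ²/(μ(μ-λ))
Lq = 79.21/(11.1 × 2.20)
Lq = 3.2437 containers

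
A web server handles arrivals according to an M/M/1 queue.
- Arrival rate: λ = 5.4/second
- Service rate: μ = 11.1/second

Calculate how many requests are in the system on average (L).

ρ = λ/μ = 5.4/11.1 = 0.4865
For M/M/1: L = λ/(μ-λ)
L = 5.4/(11.1-5.4) = 5.4/5.70
L = 0.9474 requests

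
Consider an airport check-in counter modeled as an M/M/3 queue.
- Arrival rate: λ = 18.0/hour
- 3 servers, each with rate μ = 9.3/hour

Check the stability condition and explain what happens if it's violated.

Stability requires ρ = λ/(cμ) < 1
ρ = 18.0/(3 × 9.3) = 18.0/27.90 = 0.6452
Since 0.6452 < 1, the system is STABLE.
The servers are busy 64.52% of the time.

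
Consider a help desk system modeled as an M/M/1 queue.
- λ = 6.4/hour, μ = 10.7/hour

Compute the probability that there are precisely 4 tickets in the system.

ρ = λ/μ = 6.4/10.7 = 0.59813
P(n) = (1-ρ)ρⁿ
P(4) = (1-0.59813) × 0.59813^4
P(4) = 0.4019 × 0.1280
P(4) = 0.05144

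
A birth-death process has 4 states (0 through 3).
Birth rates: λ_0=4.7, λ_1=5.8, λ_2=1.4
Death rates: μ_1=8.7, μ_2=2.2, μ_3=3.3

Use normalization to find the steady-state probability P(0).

Ratios P(n)/P(0) = (λ₀···λₙ₋₁)/(μ₁···μₙ):
P(1)/P(0) = (4.7)/(8.7) = 0.540230
P(2)/P(0) = (4.7×5.8)/(8.7×2.2) = 1.42424
P(3)/P(0) = (4.7×5.8×1.4)/(8.7×2.2×3.3) = 0.604224

Normalization: ∑ P(n) = 1
P(0) × (1.00000 + 0.540230 + 1.42424 + 0.604224) = 1
P(0) × 3.5687 = 1
P(0) = 1/3.5687 = 0.2802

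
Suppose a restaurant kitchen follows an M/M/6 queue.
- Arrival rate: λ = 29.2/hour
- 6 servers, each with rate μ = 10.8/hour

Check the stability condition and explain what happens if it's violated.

Stability requires ρ = λ/(cμ) < 1
ρ = 29.2/(6 × 10.8) = 29.2/64.80 = 0.4506
Since 0.4506 < 1, the system is STABLE.
The servers are busy 45.06% of the time.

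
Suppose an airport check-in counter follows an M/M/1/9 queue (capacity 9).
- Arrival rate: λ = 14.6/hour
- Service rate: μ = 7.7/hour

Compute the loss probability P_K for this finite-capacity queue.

ρ = λ/μ = 14.6/7.7 = 1.8961
P₀ = (1-ρ)/(1-ρ^(K+1)) = (1-1.8961)/(1-1.8961^10) = -0.8961/-599.6374 = 0.001494
P_K = P₀×ρ^K = 0.0014944 × 1.8961^9 = 0.0014944 × 316.7752 = 0.4734
Blocking probability = 47.34%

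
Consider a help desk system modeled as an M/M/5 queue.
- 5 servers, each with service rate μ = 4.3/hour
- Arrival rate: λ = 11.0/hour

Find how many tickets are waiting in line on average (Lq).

Traffic intensity: ρ = λ/(cμ) = 11.0/(5×4.3) = 0.5116
Since ρ = 0.5116 < 1, system is stable.
Offered load a = λ/μ = cρ = 11.0/4.3 = 2.5581
P₀ = [ Σₙ₌₀^4 aⁿ/n! + a^5/(5!(1-ρ)) ]⁻¹
Σ = a^0/0! + a^1/1! + a^2/2! + a^3/3! + a^4/4! = 1.00000 + 2.55814 + 3.27204 + 2.79011 + 1.78437 = 11.4047
a^5/(5!(1-ρ)) = 109.5522/(120 × 0.488372) = 1.8693
P₀ = 1/(11.4047 + 1.8693) = 0.07534
Lq = P₀·a^5·ρ / (5!(1-ρ)²) = 0.07534 × 109.5522 × 0.5116 / (120 × 0.2385) = 0.1475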